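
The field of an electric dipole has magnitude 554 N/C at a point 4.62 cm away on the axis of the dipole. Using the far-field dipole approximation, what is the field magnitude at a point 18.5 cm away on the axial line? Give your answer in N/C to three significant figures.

Dipole fields scale as 1/r³ in the far field; the geometry is the same at both points.
E₂ = E₁ · (r₁/r₂)³ = 554 · (4.62/18.5)³.
(r₁/r₂)³ = (0.2497)³ = 0.01557.
E₂ ≈ 8.628 N/C.

E ≈ 8.63 N/C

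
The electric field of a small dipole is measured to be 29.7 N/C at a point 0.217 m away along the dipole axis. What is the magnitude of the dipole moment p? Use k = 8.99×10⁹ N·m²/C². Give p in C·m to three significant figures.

p ≈ 1.69×10⁻¹¹ C·m

On axis E = 2kp/r³, so p = Er³/(2k).
p = (29.7)·(0.217)³ / (2·8.99×10⁹) = 1.688×10⁻¹¹ C·m.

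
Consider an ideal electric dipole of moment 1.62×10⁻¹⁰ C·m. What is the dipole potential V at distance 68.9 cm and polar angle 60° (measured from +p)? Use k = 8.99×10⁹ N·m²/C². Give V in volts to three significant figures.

V ≈ 1.53 V

The dipole potential is V = kp cosθ / r².
V = (8.99×10⁹)(1.62×10⁻¹⁰)·cos60° / (0.689)² = 1.534 V.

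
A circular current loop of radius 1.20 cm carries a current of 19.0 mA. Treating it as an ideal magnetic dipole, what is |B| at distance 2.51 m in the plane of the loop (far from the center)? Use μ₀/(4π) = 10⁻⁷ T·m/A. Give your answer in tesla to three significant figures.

Magnetic moment m = IA = Iπa² = (0.0190)·π·(0.0120)² = 8.595×10⁻⁶ A·m².
In the equatorial plane B = (μ₀/4π)·m/r³ (half the axial value).
B = (10⁻⁷)·(8.595×10⁻⁶) / (2.51)³ = 5.435×10⁻¹⁴ T.

B ≈ 5.44×10⁻¹⁴ T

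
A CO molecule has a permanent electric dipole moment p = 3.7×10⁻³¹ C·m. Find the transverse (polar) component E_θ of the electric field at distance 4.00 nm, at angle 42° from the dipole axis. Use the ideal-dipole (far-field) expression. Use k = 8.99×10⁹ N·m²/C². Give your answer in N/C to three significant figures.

E_θ ≈ 3.48×10⁴ N/C

For a dipole, E_θ = (kp sinθ)/r³.
kp/r³ = (8.99×10⁹)(3.70×10⁻³¹)/(4.00×10⁻⁹)³ = 5.197×10⁴ N/C.
E_θ = 5.197×10⁴·sin42° = 3.478×10⁴ N/C.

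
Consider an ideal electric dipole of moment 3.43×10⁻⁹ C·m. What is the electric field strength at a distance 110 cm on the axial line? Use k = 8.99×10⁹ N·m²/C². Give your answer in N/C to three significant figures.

E ≈ 46.3 N/C

On the dipole axis E = 2kp/r³.
E = 2·(8.99×10⁹)(3.43×10⁻⁹) / (1.10)³ = 46.33 N/C.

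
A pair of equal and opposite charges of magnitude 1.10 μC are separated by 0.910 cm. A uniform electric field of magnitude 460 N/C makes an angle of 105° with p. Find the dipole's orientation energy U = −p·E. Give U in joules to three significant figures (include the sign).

Dipole moment p = qd = (1.10×10⁻⁶ C)(0.00910 m) = 1.001×10⁻⁸ C·m.
U = −p·E = −pE cosθ.
U = −(1.001×10⁻⁸)(460)·cos105° = 1.192×10⁻⁶ J.

U ≈ 1.19×10⁻⁶ J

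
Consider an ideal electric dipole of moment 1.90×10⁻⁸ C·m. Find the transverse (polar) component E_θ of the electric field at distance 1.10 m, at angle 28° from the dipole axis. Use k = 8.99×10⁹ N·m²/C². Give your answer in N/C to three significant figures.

E_θ ≈ 60.2 N/C

For a dipole, E_θ = (kp sinθ)/r³.
kp/r³ = (8.99×10⁹)(1.90×10⁻⁸)/(1.10)³ = 128.3 N/C.
E_θ = 128.3·sin28° = 60.25 N/C.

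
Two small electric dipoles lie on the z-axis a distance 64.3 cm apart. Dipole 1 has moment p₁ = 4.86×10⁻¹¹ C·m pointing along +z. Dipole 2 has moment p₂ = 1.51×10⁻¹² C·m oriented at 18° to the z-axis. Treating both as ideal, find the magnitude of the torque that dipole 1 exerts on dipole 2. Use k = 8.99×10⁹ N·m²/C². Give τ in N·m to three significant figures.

τ ≈ 1.53×10⁻¹² N·m

The second dipole sits on the axis of the first, so the field there is axial: E₁ = 2kp₁/r³ along +z.
E₁ = 2(8.99×10⁹)(4.86×10⁻¹¹)/(0.643)³ = 3.287 N/C.
Torque on the second dipole: τ = p₂ E₁ sinθ.
τ = (1.51×10⁻¹²)(3.287)·sin18° = 1.534×10⁻¹² N·m.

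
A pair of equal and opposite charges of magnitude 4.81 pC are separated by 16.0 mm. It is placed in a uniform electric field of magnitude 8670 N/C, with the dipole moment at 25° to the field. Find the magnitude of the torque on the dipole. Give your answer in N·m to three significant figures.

τ ≈ 2.82×10⁻¹⁰ N·m

Dipole moment p = qd = (4.81×10⁻¹² C)(0.0160 m) = 7.696×10⁻¹⁴ C·m.
Torque on an electric dipole: τ = pE sinθ.
τ = (7.696×10⁻¹⁴)(8670)·sin25° = 2.820×10⁻¹⁰ N·m.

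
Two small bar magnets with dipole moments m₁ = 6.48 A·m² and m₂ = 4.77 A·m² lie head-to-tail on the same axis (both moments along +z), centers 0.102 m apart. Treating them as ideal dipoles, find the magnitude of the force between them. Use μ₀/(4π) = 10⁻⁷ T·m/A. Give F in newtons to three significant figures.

On-axis B of dipole 1: B = (μ₀/4π)·2m₁/r³. Force on dipole 2: F = m₂·dB/dr.
dB/dr = −(μ₀/4π)·6m₁/r⁴, so |F| = (μ₀/4π)·6m₁m₂/r⁴.
F = 6(10⁻⁷)(6.48)(4.77)/(0.102)⁴ = 0.1713 N.

F ≈ 0.171 N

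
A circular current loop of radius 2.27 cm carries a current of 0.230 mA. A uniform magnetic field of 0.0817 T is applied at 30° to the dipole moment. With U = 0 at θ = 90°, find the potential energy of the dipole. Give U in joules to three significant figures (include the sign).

Magnetic moment m = IA = Iπa² = (2.30×10⁻⁴)·π·(0.0227)² = 3.723×10⁻⁷ A·m².
U = −m·B = −mB cosθ.
U = −(3.723×10⁻⁷)(0.0817)·cos30° = -2.634×10⁻⁸ J.

U ≈ -2.63×10⁻⁸ J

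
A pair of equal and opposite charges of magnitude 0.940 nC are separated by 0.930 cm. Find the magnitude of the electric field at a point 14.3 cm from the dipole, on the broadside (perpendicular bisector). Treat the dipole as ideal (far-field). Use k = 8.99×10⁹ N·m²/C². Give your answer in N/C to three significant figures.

Dipole moment p = qd = (9.40×10⁻¹⁰ C)(0.00930 m) = 8.742×10⁻¹² C·m.
On the perpendicular bisector E = kp/r³ (half the axial value at the same distance).
E = (8.99×10⁹)(8.742×10⁻¹²) / (0.143)³ = 26.88 N/C.

E ≈ 26.9 N/C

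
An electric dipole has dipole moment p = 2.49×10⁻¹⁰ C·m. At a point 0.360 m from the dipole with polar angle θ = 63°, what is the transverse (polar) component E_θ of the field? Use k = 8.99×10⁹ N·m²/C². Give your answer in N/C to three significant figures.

For a dipole, E_θ = (kp sinθ)/r³.
kp/r³ = (8.99×10⁹)(2.49×10⁻¹⁰)/(0.360)³ = 47.98 N/C.
E_θ = 47.98·sin63° = 42.75 N/C.

E_θ ≈ 42.7 N/C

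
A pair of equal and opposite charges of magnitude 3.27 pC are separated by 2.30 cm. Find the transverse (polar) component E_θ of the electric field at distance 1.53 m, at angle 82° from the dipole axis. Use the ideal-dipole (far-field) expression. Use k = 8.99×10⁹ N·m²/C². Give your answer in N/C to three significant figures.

Dipole moment p = qd = (3.27×10⁻¹² C)(0.0230 m) = 7.521×10⁻¹⁴ C·m.
For a dipole, E_θ = (kp sinθ)/r³.
kp/r³ = (8.99×10⁹)(7.521×10⁻¹⁴)/(1.53)³ = 1.888×10⁻⁴ N/C.
E_θ = 1.888×10⁻⁴·sin82° = 1.869×10⁻⁴ N/C.

E_θ ≈ 1.87×10⁻⁴ N/C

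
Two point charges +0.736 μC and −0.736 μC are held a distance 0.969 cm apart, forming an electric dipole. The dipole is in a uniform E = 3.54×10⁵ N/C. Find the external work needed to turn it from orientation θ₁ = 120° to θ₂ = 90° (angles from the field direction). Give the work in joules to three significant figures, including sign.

W ≈ -0.00126 J

Dipole moment p = qd = (7.36×10⁻⁷ C)(0.00969 m) = 7.132×10⁻⁹ C·m.
W_ext = ΔU = U(θ₂) − U(θ₁) = −pE cosθ₂ − (−pE cosθ₁) = pE(cosθ₁ − cosθ₂).
W = (7.132×10⁻⁹)(3.54×10⁵)·(cos120° − cos90°) = (0.002525)·(-0.5000) = -0.001262 J.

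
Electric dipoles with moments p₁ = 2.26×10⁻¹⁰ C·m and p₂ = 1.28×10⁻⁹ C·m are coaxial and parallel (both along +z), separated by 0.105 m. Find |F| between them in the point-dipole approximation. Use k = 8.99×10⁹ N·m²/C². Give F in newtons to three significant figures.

F ≈ 1.28×10⁻⁴ N

On-axis field of dipole 1 at distance r: E = 2kp₁/r³. Force on dipole 2 is F = p₂·dE/dr (gradient along axis).
dE/dr = −6kp₁/r⁴, so |F| = 6kp₁p₂/r⁴ (attractive for aligned moments).
F = 6(8.99×10⁹)(2.26×10⁻¹⁰)(1.28×10⁻⁹)/(0.105)⁴ = 1.284×10⁻⁴ N.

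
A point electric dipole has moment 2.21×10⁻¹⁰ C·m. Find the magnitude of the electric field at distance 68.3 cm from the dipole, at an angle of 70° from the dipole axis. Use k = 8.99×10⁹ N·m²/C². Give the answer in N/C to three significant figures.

E ≈ 7.25 N/C

At angle θ the dipole field magnitude is E = (kp/r³)·√(1 + 3cos²θ).
kp/r³ = (8.99×10⁹)(2.21×10⁻¹⁰) / (0.683)³ = 6.236 N/C.
√(1 + 3cos²70°) = √(1 + 3·0.1170) = √1.3509 ≈ 1.1623.
E ≈ 6.236 × 1.162 = 7.248 N/C.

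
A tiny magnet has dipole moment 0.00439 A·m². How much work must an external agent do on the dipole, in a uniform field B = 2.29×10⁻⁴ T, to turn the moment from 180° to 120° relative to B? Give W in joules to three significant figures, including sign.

W ≈ -5.03×10⁻⁷ J

W_ext = ΔU = −mB cosθ₂ + mB cosθ₁ = mB(cosθ₁ − cosθ₂).
W = (0.00439)(2.29×10⁻⁴)·(cos180° − cos120°) = (1.005×10⁻⁶)·(-0.5000) = -5.027×10⁻⁷ J.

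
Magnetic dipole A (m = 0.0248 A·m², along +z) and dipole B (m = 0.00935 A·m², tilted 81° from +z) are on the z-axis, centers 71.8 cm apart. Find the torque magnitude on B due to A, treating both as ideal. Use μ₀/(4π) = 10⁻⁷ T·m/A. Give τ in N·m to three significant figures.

τ ≈ 1.24×10⁻¹⁰ N·m

Dipole B is on the axis of dipole A, so B₁ there is axial: B₁ = (μ₀/4π)·2m₁/r³ along +z.
B₁ = 2(10⁻⁷)(0.0248)/(0.718)³ = 1.340×10⁻⁸ T.
τ = m₂ B₁ sinθ.
τ = (0.00935)(1.340×10⁻⁸)·sin81° = 1.237×10⁻¹⁰ N·m.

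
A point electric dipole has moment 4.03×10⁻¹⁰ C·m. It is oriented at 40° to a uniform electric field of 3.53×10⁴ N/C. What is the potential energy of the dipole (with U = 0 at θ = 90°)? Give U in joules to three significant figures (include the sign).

U ≈ -1.09×10⁻⁵ J

U = −p·E = −pE cosθ.
U = −(4.03×10⁻¹⁰)(3.53×10⁴)·cos40° = -1.090×10⁻⁵ J.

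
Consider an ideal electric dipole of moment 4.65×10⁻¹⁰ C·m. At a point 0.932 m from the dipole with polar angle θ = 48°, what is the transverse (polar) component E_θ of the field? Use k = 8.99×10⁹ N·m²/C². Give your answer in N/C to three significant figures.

E_θ ≈ 3.84 N/C

For a dipole, E_θ = (kp sinθ)/r³.
kp/r³ = (8.99×10⁹)(4.65×10⁻¹⁰)/(0.932)³ = 5.164 N/C.
E_θ = 5.164·sin48° = 3.837 N/C.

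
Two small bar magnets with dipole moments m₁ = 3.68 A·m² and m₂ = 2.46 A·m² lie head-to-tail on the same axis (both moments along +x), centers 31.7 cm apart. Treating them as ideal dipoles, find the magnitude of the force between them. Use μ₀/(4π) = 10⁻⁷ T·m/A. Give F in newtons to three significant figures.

F ≈ 5.38×10⁻⁴ N

On-axis B of dipole 1: B = (μ₀/4π)·2m₁/r³. Force on dipole 2: F = m₂·dB/dr.
dB/dr = −(μ₀/4π)·6m₁/r⁴, so |F| = (μ₀/4π)·6m₁m₂/r⁴.
F = 6(10⁻⁷)(3.68)(2.46)/(0.317)⁴ = 5.379×10⁻⁴ N.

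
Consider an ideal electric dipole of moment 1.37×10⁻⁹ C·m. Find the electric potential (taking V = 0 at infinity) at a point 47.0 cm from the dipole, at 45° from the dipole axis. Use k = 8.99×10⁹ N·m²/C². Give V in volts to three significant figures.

The dipole potential is V = kp cosθ / r².
V = (8.99×10⁹)(1.37×10⁻⁹)·cos45° / (0.470)² = 39.42 V.

V ≈ 39.4 V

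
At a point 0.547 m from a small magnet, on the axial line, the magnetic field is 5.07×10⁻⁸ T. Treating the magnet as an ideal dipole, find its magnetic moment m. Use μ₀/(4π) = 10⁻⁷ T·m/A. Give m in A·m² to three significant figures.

m ≈ 0.0415 A·m²

On axis B = (μ₀/4π)·2m/r³, so m = Br³·4π/(μ₀·2).
m = (5.07×10⁻⁸)·(0.547)³ / (2·10⁻⁷) = 0.04149 A·m².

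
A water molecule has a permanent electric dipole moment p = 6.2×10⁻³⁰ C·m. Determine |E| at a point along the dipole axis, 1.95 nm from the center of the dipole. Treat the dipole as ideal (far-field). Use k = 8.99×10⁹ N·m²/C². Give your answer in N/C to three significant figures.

E ≈ 1.50×10⁷ N/C

On the dipole axis E = 2kp/r³.
E = 2·(8.99×10⁹)(6.20×10⁻³⁰) / (1.95×10⁻⁹)³ = 1.503×10⁷ N/C.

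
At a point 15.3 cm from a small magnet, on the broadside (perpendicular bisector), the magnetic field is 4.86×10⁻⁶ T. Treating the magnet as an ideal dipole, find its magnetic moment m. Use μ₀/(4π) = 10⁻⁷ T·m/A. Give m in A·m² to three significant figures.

m ≈ 0.174 A·m²

In the equatorial plane B = (μ₀/4π)·m/r³, so m = Br³·4π/(μ₀).
m = (4.86×10⁻⁶)·(0.153)³ / (10⁻⁷) = 0.1741 A·m².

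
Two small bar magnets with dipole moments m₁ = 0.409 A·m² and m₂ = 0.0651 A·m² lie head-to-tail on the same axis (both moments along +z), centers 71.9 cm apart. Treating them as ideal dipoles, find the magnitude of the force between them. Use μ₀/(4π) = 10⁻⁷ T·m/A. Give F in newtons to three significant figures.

F ≈ 5.98×10⁻⁸ N

On-axis B of dipole 1: B = (μ₀/4π)·2m₁/r³. Force on dipole 2: F = m₂·dB/dr.
dB/dr = −(μ₀/4π)·6m₁/r⁴, so |F| = (μ₀/4π)·6m₁m₂/r⁴.
F = 6(10⁻⁷)(0.409)(0.0651)/(0.719)⁴ = 5.978×10⁻⁸ N.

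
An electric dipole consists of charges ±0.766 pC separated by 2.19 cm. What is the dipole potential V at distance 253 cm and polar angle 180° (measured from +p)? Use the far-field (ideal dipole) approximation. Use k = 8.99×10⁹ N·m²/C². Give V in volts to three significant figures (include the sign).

V ≈ -2.36×10⁻⁵ V

Dipole moment p = qd = (7.66×10⁻¹³ C)(0.0219 m) = 1.678×10⁻¹⁴ C·m.
The dipole potential is V = kp cosθ / r².
V = (8.99×10⁹)(1.678×10⁻¹⁴)·cos180° / (2.53)² = -2.357×10⁻⁵ V.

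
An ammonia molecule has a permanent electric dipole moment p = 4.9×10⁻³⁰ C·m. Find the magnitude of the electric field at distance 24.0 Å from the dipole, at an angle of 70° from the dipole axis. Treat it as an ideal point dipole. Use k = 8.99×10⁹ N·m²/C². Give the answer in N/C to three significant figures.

E ≈ 3.70×10⁶ N/C

At angle θ the dipole field magnitude is E = (kp/r³)·√(1 + 3cos²θ).
kp/r³ = (8.99×10⁹)(4.90×10⁻³⁰) / (2.40×10⁻⁹)³ = 3.187×10⁶ N/C.
√(1 + 3cos²70°) = √(1 + 3·0.1170) = √1.3509 ≈ 1.1623.
E ≈ 3.187×10⁶ × 1.162 = 3.704×10⁶ N/C.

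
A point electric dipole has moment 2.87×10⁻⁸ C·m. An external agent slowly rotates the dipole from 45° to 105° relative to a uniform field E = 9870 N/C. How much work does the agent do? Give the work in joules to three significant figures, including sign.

W ≈ 2.74×10⁻⁴ J

W_ext = ΔU = U(θ₂) − U(θ₁) = −pE cosθ₂ − (−pE cosθ₁) = pE(cosθ₁ − cosθ₂).
W = (2.87×10⁻⁸)(9870)·(cos45° − cos105°) = (2.833×10⁻⁴)·(+0.9659) = 2.736×10⁻⁴ J.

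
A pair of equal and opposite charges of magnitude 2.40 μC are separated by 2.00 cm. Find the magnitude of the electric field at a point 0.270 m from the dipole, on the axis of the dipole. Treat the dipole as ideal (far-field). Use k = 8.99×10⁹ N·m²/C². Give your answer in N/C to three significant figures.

Dipole moment p = qd = (2.40×10⁻⁶ C)(0.0200 m) = 4.80×10⁻⁸ C·m.
On the dipole axis E = 2kp/r³.
E = 2·(8.99×10⁹)(4.80×10⁻⁸) / (0.270)³ = 4.385×10⁴ N/C.

E ≈ 4.38×10⁴ N/C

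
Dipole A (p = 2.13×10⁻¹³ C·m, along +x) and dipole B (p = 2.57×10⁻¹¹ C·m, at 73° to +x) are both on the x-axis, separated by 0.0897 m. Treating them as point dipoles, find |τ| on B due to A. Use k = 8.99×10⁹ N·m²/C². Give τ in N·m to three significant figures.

τ ≈ 1.30×10⁻¹⁰ N·m

The second dipole sits on the axis of the first, so the field there is axial: E₁ = 2kp₁/r³ along +x.
E₁ = 2(8.99×10⁹)(2.13×10⁻¹³)/(0.0897)³ = 5.306 N/C.
Torque on the second dipole: τ = p₂ E₁ sinθ.
τ = (2.57×10⁻¹¹)(5.306)·sin73° = 1.304×10⁻¹⁰ N·m.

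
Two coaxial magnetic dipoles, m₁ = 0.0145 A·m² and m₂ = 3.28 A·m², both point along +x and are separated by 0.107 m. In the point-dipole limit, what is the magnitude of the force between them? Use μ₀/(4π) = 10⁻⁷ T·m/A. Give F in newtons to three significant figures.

On-axis B of dipole 1: B = (μ₀/4π)·2m₁/r³. Force on dipole 2: F = m₂·dB/dr.
dB/dr = −(μ₀/4π)·6m₁/r⁴, so |F| = (μ₀/4π)·6m₁m₂/r⁴.
F = 6(10⁻⁷)(0.0145)(3.28)/(0.107)⁴ = 2.177×10⁻⁴ N.

F ≈ 2.18×10⁻⁴ N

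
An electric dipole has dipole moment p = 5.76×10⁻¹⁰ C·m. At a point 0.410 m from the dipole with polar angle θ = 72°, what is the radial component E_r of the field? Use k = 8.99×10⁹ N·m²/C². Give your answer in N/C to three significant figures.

E_r ≈ 46.4 N/C

For a dipole, E_r = (2kp cosθ)/r³.
kp/r³ = (8.99×10⁹)(5.76×10⁻¹⁰)/(0.410)³ = 75.13 N/C.
E_r = 2·75.13·cos72° = 46.43 N/C.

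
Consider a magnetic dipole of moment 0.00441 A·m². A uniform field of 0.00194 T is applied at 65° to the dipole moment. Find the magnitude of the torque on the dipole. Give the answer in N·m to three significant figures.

τ ≈ 7.75×10⁻⁶ N·m

Torque on a magnetic dipole: τ = mB sinθ.
τ = (0.00441)(0.00194)·sin65° = 7.754×10⁻⁶ N·m.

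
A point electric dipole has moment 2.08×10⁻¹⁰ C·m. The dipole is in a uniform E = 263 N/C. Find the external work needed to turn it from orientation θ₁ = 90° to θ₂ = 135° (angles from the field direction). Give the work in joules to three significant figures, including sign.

W ≈ 3.87×10⁻⁸ J

W_ext = ΔU = U(θ₂) − U(θ₁) = −pE cosθ₂ − (−pE cosθ₁) = pE(cosθ₁ − cosθ₂).
W = (2.08×10⁻¹⁰)(263)·(cos90° − cos135°) = (5.470×10⁻⁸)·(+0.7071) = 3.868×10⁻⁸ J.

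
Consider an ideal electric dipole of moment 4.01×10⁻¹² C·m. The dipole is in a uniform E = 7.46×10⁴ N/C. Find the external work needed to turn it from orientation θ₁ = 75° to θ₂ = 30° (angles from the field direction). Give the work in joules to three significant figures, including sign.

W_ext = ΔU = U(θ₂) − U(θ₁) = −pE cosθ₂ − (−pE cosθ₁) = pE(cosθ₁ − cosθ₂).
W = (4.01×10⁻¹²)(7.46×10⁴)·(cos75° − cos30°) = (2.991×10⁻⁷)·(-0.6072) = -1.816×10⁻⁷ J.

W ≈ -1.82×10⁻⁷ J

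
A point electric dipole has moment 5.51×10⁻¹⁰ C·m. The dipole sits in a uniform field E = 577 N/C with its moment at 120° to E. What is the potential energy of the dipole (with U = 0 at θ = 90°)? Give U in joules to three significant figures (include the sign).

U ≈ 1.59×10⁻⁷ J

U = −p·E = −pE cosθ.
U = −(5.51×10⁻¹⁰)(577)·cos120° = 1.590×10⁻⁷ J.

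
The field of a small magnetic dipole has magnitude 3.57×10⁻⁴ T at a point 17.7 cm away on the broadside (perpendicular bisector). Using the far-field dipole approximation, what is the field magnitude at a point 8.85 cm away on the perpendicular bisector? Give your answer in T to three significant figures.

Dipole fields scale as 1/r³ in the far field; the geometry is the same at both points.
B₂ = B₁ · (r₁/r₂)³ = 3.57×10⁻⁴ · (17.7/8.85)³.
(r₁/r₂)³ = (2)³ = 8.
B₂ ≈ 0.002856 T.

B ≈ 0.00286 T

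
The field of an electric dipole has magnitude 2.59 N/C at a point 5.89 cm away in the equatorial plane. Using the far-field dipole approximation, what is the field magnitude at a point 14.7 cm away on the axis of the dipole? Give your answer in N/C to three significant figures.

Dipole fields scale as 1/r³ in the far field.
The axial field is twice the equatorial field at the same r, so the geometry factor is 2/1.
E₂ = E₁ · (2/1) · (r₁/r₂)³ = 2.59 · 2 · (5.89/14.7)³.
(r₁/r₂)³ = (0.4007)³ = 0.06433.
E₂ ≈ 0.3332 N/C.

E ≈ 0.333 N/C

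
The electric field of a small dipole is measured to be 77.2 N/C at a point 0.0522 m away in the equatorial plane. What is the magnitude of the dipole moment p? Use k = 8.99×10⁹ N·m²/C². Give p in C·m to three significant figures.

p ≈ 1.22×10⁻¹² C·m

In the equatorial plane E = kp/r³, so p = Er³/(k).
p = (77.2)·(0.0522)³ / (8.99×10⁹) = 1.221×10⁻¹² C·m.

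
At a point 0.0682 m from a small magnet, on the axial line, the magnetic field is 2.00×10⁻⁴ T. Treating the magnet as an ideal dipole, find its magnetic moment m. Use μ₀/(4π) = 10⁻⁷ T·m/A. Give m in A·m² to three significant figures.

m ≈ 0.317 A·m²

On axis B = (μ₀/4π)·2m/r³, so m = Br³·4π/(μ₀·2).
m = (2.00×10⁻⁴)·(0.0682)³ / (2·10⁻⁷) = 0.3172 A·m².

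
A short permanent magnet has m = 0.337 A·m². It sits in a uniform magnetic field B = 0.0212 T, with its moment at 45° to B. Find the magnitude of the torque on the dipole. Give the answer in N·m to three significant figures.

τ ≈ 0.00505 N·m

Torque on a magnetic dipole: τ = mB sinθ.
τ = (0.337)(0.0212)·sin45° = 0.005052 N·m.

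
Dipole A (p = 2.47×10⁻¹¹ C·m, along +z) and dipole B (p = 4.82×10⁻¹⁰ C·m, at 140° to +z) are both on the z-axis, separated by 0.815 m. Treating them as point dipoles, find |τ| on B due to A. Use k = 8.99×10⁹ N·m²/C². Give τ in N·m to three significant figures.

τ ≈ 2.54×10⁻¹⁰ N·m

The second dipole sits on the axis of the first, so the field there is axial: E₁ = 2kp₁/r³ along +z.
E₁ = 2(8.99×10⁹)(2.47×10⁻¹¹)/(0.815)³ = 0.8204 N/C.
Torque on the second dipole: τ = p₂ E₁ sinθ.
τ = (4.82×10⁻¹⁰)(0.8204)·sin140° = 2.542×10⁻¹⁰ N·m.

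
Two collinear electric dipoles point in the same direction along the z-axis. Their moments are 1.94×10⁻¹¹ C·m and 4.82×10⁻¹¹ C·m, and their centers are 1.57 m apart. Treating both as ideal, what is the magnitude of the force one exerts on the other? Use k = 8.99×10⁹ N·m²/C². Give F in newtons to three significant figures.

On-axis field of dipole 1 at distance r: E = 2kp₁/r³. Force on dipole 2 is F = p₂·dE/dr (gradient along axis).
dE/dr = −6kp₁/r⁴, so |F| = 6kp₁p₂/r⁴ (attractive for aligned moments).
F = 6(8.99×10⁹)(1.94×10⁻¹¹)(4.82×10⁻¹¹)/(1.57)⁴ = 8.302×10⁻¹² N.

F ≈ 8.30×10⁻¹² N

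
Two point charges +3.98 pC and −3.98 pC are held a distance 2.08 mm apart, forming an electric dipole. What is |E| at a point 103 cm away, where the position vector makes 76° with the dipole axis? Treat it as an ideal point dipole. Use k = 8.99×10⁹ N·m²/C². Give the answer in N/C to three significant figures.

E ≈ 7.38×10⁻⁵ N/C

Dipole moment p = qd = (3.98×10⁻¹² C)(0.00208 m) = 8.278×10⁻¹⁵ C·m.
At angle θ the dipole field magnitude is E = (kp/r³)·√(1 + 3cos²θ).
kp/r³ = (8.99×10⁹)(8.278×10⁻¹⁵) / (1.03)³ = 6.810×10⁻⁵ N/C.
√(1 + 3cos²76°) = √(1 + 3·0.0585) = √1.1756 ≈ 1.0842.
E ≈ 6.810×10⁻⁵ × 1.084 = 7.384×10⁻⁵ N/C.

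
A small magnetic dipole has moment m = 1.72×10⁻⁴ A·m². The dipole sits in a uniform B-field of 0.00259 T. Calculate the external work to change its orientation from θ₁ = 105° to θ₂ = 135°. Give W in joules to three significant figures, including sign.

W ≈ 2.00×10⁻⁷ J

W_ext = ΔU = −mB cosθ₂ + mB cosθ₁ = mB(cosθ₁ − cosθ₂).
W = (1.72×10⁻⁴)(0.00259)·(cos105° − cos135°) = (4.455×10⁻⁷)·(+0.4483) = 1.997×10⁻⁷ J.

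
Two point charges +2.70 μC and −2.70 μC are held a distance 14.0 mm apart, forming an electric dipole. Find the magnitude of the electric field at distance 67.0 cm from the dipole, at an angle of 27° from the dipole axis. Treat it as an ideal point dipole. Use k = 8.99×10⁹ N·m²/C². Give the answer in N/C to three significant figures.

Dipole moment p = qd = (2.70×10⁻⁶ C)(0.0140 m) = 3.78×10⁻⁸ C·m.
At angle θ the dipole field magnitude is E = (kp/r³)·√(1 + 3cos²θ).
kp/r³ = (8.99×10⁹)(3.78×10⁻⁸) / (0.670)³ = 1130 N/C.
√(1 + 3cos²27°) = √(1 + 3·0.7939) = √3.3817 ≈ 1.8389.
E ≈ 1130 × 1.839 = 2078 N/C.

E ≈ 2080 N/C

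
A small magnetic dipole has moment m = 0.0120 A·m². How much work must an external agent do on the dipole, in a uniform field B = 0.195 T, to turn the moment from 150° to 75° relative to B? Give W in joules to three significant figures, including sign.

W_ext = ΔU = −mB cosθ₂ + mB cosθ₁ = mB(cosθ₁ − cosθ₂).
W = (0.0120)(0.195)·(cos150° − cos75°) = (0.002340)·(-1.1248) = -0.002632 J.

W ≈ -0.00263 J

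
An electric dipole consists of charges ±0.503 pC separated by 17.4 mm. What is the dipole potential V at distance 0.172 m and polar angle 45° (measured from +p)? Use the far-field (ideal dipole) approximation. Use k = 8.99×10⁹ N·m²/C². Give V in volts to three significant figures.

V ≈ 0.00188 V

Dipole moment p = qd = (5.03×10⁻¹³ C)(0.0174 m) = 8.752×10⁻¹⁵ C·m.
The dipole potential is V = kp cosθ / r².
V = (8.99×10⁹)(8.752×10⁻¹⁵)·cos45° / (0.172)² = 0.001881 V.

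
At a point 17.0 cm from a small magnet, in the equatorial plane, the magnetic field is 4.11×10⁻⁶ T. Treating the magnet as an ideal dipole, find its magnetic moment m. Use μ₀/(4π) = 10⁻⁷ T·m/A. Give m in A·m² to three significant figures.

m ≈ 0.202 A·m²

In the equatorial plane B = (μ₀/4π)·m/r³, so m = Br³·4π/(μ₀).
m = (4.11×10⁻⁶)·(0.170)³ / (10⁻⁷) = 0.2019 A·m².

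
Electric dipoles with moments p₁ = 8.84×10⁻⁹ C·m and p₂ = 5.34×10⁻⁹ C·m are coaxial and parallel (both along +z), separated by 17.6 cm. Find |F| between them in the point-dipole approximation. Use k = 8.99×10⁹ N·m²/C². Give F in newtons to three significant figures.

F ≈ 0.00265 N

On-axis field of dipole 1 at distance r: E = 2kp₁/r³. Force on dipole 2 is F = p₂·dE/dr (gradient along axis).
dE/dr = −6kp₁/r⁴, so |F| = 6kp₁p₂/r⁴ (attractive for aligned moments).
F = 6(8.99×10⁹)(8.84×10⁻⁹)(5.34×10⁻⁹)/(0.176)⁴ = 0.002654 N.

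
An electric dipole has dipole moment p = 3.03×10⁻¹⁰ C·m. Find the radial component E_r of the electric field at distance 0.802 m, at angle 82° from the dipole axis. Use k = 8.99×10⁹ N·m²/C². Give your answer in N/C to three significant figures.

For a dipole, E_r = (2kp cosθ)/r³.
kp/r³ = (8.99×10⁹)(3.03×10⁻¹⁰)/(0.802)³ = 5.281 N/C.
E_r = 2·5.281·cos82° = 1.470 N/C.

E_r ≈ 1.47 N/C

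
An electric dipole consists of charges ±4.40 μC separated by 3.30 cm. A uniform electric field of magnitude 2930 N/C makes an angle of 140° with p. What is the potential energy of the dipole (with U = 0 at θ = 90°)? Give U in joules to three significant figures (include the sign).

U ≈ 3.26×10⁻⁴ J

Dipole moment p = qd = (4.40×10⁻⁶ C)(0.0330 m) = 1.452×10⁻⁷ C·m.
U = −p·E = −pE cosθ.
U = −(1.452×10⁻⁷)(2930)·cos140° = 3.259×10⁻⁴ J.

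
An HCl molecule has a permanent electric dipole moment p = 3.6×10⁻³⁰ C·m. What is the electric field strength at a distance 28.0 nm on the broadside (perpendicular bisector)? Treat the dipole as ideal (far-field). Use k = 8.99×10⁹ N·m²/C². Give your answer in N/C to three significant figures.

E ≈ 1470 N/C

On the perpendicular bisector E = kp/r³ (half the axial value at the same distance).
E = (8.99×10⁹)(3.60×10⁻³⁰) / (2.80×10⁻⁸)³ = 1474 N/C.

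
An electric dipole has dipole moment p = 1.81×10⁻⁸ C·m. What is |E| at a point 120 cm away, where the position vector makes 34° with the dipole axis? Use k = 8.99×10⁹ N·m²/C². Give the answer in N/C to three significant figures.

At angle θ the dipole field magnitude is E = (kp/r³)·√(1 + 3cos²θ).
kp/r³ = (8.99×10⁹)(1.81×10⁻⁸) / (1.20)³ = 94.17 N/C.
√(1 + 3cos²34°) = √(1 + 3·0.6873) = √3.0619 ≈ 1.7498.
E ≈ 94.17 × 1.750 = 164.8 N/C.

E ≈ 165 N/C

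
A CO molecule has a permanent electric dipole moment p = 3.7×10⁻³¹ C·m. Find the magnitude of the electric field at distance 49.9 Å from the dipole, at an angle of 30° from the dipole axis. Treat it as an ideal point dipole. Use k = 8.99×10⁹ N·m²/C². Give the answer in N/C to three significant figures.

E ≈ 4.83×10⁴ N/C

At angle θ the dipole field magnitude is E = (kp/r³)·√(1 + 3cos²θ).
kp/r³ = (8.99×10⁹)(3.70×10⁻³¹) / (4.99×10⁻⁹)³ = 2.677×10⁴ N/C.
√(1 + 3cos²30°) = √(1 + 3·0.7500) = √3.2500 ≈ 1.8028.
E ≈ 2.677×10⁴ × 1.803 = 4.826×10⁴ N/C.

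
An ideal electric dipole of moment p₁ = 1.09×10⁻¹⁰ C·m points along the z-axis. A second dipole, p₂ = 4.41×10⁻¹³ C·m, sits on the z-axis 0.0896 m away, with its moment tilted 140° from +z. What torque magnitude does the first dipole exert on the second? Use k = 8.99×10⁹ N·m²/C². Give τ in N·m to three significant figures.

The second dipole sits on the axis of the first, so the field there is axial: E₁ = 2kp₁/r³ along +z.
E₁ = 2(8.99×10⁹)(1.09×10⁻¹⁰)/(0.0896)³ = 2725 N/C.
Torque on the second dipole: τ = p₂ E₁ sinθ.
τ = (4.41×10⁻¹³)(2725)·sin140° = 7.723×10⁻¹⁰ N·m.

τ ≈ 7.72×10⁻¹⁰ N·m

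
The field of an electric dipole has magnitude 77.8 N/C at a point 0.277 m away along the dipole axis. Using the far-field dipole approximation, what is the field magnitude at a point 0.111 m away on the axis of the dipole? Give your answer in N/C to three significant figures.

E ≈ 1210 N/C

Dipole fields scale as 1/r³ in the far field; the geometry is the same at both points.
E₂ = E₁ · (r₁/r₂)³ = 77.8 · (0.277/0.111)³.
(r₁/r₂)³ = (2.495)³ = 15.54.
E₂ ≈ 1209 N/C.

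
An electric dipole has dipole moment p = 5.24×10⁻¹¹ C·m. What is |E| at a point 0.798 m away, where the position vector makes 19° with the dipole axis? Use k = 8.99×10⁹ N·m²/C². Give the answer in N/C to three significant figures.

At angle θ the dipole field magnitude is E = (kp/r³)·√(1 + 3cos²θ).
kp/r³ = (8.99×10⁹)(5.24×10⁻¹¹) / (0.798)³ = 0.9270 N/C.
√(1 + 3cos²19°) = √(1 + 3·0.8940) = √3.6820 ≈ 1.9189.
E ≈ 0.9270 × 1.919 = 1.779 N/C.

E ≈ 1.78 N/C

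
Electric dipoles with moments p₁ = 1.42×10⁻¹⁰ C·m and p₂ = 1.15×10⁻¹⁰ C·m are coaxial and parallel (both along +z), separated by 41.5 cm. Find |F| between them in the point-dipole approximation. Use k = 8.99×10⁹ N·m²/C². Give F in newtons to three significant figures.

F ≈ 2.97×10⁻⁸ N

On-axis field of dipole 1 at distance r: E = 2kp₁/r³. Force on dipole 2 is F = p₂·dE/dr (gradient along axis).
dE/dr = −6kp₁/r⁴, so |F| = 6kp₁p₂/r⁴ (attractive for aligned moments).
F = 6(8.99×10⁹)(1.42×10⁻¹⁰)(1.15×10⁻¹⁰)/(0.415)⁴ = 2.970×10⁻⁸ N.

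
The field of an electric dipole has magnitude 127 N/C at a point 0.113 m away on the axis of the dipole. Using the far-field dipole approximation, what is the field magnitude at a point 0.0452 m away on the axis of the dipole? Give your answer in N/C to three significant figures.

E ≈ 1980 N/C

Dipole fields scale as 1/r³ in the far field; the geometry is the same at both points.
E₂ = E₁ · (r₁/r₂)³ = 127 · (0.113/0.0452)³.
(r₁/r₂)³ = (2.5)³ = 15.63.
E₂ ≈ 1984 N/C.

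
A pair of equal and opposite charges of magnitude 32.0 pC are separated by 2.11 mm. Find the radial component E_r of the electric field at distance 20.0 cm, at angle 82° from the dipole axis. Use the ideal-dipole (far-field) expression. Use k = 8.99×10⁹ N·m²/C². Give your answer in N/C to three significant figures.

E_r ≈ 0.0211 N/C

Dipole moment p = qd = (3.20×10⁻¹¹ C)(0.00211 m) = 6.752×10⁻¹⁴ C·m.
For a dipole, E_r = (2kp cosθ)/r³.
kp/r³ = (8.99×10⁹)(6.752×10⁻¹⁴)/(0.200)³ = 0.07588 N/C.
E_r = 2·0.07588·cos82° = 0.02112 N/C.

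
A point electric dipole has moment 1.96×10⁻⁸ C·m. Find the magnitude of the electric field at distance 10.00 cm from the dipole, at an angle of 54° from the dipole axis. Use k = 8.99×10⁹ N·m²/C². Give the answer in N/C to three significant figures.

E ≈ 2.51×10⁵ N/C

At angle θ the dipole field magnitude is E = (kp/r³)·√(1 + 3cos²θ).
kp/r³ = (8.99×10⁹)(1.96×10⁻⁸) / (0.100)³ = 1.762×10⁵ N/C.
√(1 + 3cos²54°) = √(1 + 3·0.3455) = √2.0365 ≈ 1.4271.
E ≈ 1.762×10⁵ × 1.427 = 2.515×10⁵ N/C.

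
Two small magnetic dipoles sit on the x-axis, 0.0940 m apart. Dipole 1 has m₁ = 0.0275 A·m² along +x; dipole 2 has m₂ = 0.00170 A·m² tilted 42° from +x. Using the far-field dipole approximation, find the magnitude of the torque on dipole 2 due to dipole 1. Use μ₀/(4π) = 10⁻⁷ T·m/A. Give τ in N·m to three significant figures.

τ ≈ 7.53×10⁻⁹ N·m

Dipole B is on the axis of dipole A, so B₁ there is axial: B₁ = (μ₀/4π)·2m₁/r³ along +x.
B₁ = 2(10⁻⁷)(0.0275)/(0.0940)³ = 6.622×10⁻⁶ T.
τ = m₂ B₁ sinθ.
τ = (0.00170)(6.622×10⁻⁶)·sin42° = 7.532×10⁻⁹ N·m.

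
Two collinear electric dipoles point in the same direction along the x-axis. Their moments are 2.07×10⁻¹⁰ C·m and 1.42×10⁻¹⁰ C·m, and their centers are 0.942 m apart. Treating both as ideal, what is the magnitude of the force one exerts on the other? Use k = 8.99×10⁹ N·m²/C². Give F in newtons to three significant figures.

F ≈ 2.01×10⁻⁹ N

On-axis field of dipole 1 at distance r: E = 2kp₁/r³. Force on dipole 2 is F = p₂·dE/dr (gradient along axis).
dE/dr = −6kp₁/r⁴, so |F| = 6kp₁p₂/r⁴ (attractive for aligned moments).
F = 6(8.99×10⁹)(2.07×10⁻¹⁰)(1.42×10⁻¹⁰)/(0.942)⁴ = 2.014×10⁻⁹ N.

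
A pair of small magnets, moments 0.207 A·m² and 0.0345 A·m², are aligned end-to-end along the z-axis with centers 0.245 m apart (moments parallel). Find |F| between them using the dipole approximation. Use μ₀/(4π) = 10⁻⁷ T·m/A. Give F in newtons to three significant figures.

On-axis B of dipole 1: B = (μ₀/4π)·2m₁/r³. Force on dipole 2: F = m₂·dB/dr.
dB/dr = −(μ₀/4π)·6m₁/r⁴, so |F| = (μ₀/4π)·6m₁m₂/r⁴.
F = 6(10⁻⁷)(0.207)(0.0345)/(0.245)⁴ = 1.189×10⁻⁶ N.

F ≈ 1.19×10⁻⁶ N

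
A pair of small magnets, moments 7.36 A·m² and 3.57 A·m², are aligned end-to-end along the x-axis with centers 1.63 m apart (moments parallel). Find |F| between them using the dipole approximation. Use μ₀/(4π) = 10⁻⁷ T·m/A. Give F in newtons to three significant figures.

On-axis B of dipole 1: B = (μ₀/4π)·2m₁/r³. Force on dipole 2: F = m₂·dB/dr.
dB/dr = −(μ₀/4π)·6m₁/r⁴, so |F| = (μ₀/4π)·6m₁m₂/r⁴.
F = 6(10⁻⁷)(7.36)(3.57)/(1.63)⁴ = 2.233×10⁻⁶ N.

F ≈ 2.23×10⁻⁶ N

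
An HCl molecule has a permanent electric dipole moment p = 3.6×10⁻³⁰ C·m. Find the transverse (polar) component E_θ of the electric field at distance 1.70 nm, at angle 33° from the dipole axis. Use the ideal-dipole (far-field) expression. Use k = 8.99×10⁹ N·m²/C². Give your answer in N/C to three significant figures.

For a dipole, E_θ = (kp sinθ)/r³.
kp/r³ = (8.99×10⁹)(3.60×10⁻³⁰)/(1.70×10⁻⁹)³ = 6.587×10⁶ N/C.
E_θ = 6.587×10⁶·sin33° = 3.588×10⁶ N/C.

E_θ ≈ 3.59×10⁶ N/C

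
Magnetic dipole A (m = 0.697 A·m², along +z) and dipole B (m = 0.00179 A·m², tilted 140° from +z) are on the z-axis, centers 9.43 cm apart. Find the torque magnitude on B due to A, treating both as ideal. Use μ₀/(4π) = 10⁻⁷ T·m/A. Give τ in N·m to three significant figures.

Dipole B is on the axis of dipole A, so B₁ there is axial: B₁ = (μ₀/4π)·2m₁/r³ along +z.
B₁ = 2(10⁻⁷)(0.697)/(0.0943)³ = 1.662×10⁻⁴ T.
τ = m₂ B₁ sinθ.
τ = (0.00179)(1.662×10⁻⁴)·sin140° = 1.913×10⁻⁷ N·m.

τ ≈ 1.91×10⁻⁷ N·m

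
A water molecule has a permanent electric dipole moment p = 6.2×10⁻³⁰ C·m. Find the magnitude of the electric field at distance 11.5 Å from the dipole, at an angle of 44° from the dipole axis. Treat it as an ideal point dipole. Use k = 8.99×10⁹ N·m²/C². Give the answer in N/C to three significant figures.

E ≈ 5.86×10⁷ N/C

At angle θ the dipole field magnitude is E = (kp/r³)·√(1 + 3cos²θ).
kp/r³ = (8.99×10⁹)(6.20×10⁻³⁰) / (1.15×10⁻⁹)³ = 3.665×10⁷ N/C.
√(1 + 3cos²44°) = √(1 + 3·0.5174) = √2.5523 ≈ 1.5976.
E ≈ 3.665×10⁷ × 1.598 = 5.855×10⁷ N/C.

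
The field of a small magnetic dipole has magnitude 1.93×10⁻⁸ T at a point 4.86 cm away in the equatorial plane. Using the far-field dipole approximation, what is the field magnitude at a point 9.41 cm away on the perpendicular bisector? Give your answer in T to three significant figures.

B ≈ 2.66×10⁻⁹ T

Dipole fields scale as 1/r³ in the far field; the geometry is the same at both points.
B₂ = B₁ · (r₁/r₂)³ = 1.93×10⁻⁸ · (4.86/9.41)³.
(r₁/r₂)³ = (0.5165)³ = 0.1378.
B₂ ≈ 2.659×10⁻⁹ T.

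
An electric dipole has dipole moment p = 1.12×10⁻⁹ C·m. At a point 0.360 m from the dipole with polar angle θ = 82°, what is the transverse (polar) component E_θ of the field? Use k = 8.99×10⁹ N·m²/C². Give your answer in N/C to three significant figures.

For a dipole, E_θ = (kp sinθ)/r³.
kp/r³ = (8.99×10⁹)(1.12×10⁻⁹)/(0.360)³ = 215.8 N/C.
E_θ = 215.8·sin82° = 213.7 N/C.

E_θ ≈ 214 N/C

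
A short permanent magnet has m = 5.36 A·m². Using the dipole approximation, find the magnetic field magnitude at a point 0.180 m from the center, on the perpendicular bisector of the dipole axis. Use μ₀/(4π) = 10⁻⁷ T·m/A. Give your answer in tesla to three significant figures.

B ≈ 9.19×10⁻⁵ T

In the equatorial plane B = (μ₀/4π)·m/r³ (half the axial value).
B = (10⁻⁷)·(5.36) / (0.180)³ = 9.191×10⁻⁵ T.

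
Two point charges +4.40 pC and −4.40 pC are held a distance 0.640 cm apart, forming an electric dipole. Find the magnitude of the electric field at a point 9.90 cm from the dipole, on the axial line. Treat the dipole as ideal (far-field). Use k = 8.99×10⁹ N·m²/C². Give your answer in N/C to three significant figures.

E ≈ 0.522 N/C

Dipole moment p = qd = (4.40×10⁻¹² C)(0.00640 m) = 2.816×10⁻¹⁴ C·m.
On the dipole axis E = 2kp/r³.
E = 2·(8.99×10⁹)(2.816×10⁻¹⁴) / (0.0990)³ = 0.5218 N/C.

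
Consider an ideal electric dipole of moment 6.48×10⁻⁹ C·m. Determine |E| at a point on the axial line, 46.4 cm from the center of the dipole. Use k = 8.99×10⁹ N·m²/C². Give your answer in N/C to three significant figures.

On the dipole axis E = 2kp/r³.
E = 2·(8.99×10⁹)(6.48×10⁻⁹) / (0.464)³ = 1166 N/C.

E ≈ 1170 N/C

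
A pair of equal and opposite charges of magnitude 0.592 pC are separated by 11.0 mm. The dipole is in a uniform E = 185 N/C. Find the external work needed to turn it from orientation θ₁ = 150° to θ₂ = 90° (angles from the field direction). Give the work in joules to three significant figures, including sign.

W ≈ -1.04×10⁻¹² J

Dipole moment p = qd = (5.92×10⁻¹³ C)(0.0110 m) = 6.512×10⁻¹⁵ C·m.
W_ext = ΔU = U(θ₂) − U(θ₁) = −pE cosθ₂ − (−pE cosθ₁) = pE(cosθ₁ − cosθ₂).
W = (6.512×10⁻¹⁵)(185)·(cos150° − cos90°) = (1.205×10⁻¹²)·(-0.8660) = -1.043×10⁻¹² J.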